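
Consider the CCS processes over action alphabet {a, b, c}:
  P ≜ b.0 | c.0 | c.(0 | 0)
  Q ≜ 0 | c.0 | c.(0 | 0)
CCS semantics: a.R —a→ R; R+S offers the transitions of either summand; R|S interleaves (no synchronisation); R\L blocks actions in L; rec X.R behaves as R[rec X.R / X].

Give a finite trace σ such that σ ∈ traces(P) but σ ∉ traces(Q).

b

Reachable graph of P (8 states):
  p0 = b.0 | c.0 | c.(0 | 0) :: =b=> p1, =c=> p2, =c=> p3
  p1 = 0 | c.0 | c.(0 | 0) :: =c=> p4, =c=> p5
  p2 = b.0 | 0 | c.(0 | 0) :: =b=> p4, =c=> p6
  p3 = b.0 | c.0 | (0 | 0) :: =b=> p5, =c=> p6
  p4 = 0 | 0 | c.(0 | 0) :: =c=> p7
  p5 = 0 | c.0 | (0 | 0) :: =c=> p7
  p6 = b.0 | 0 | (0 | 0) :: =b=> p7
  p7 = 0 | 0 | (0 | 0) :: stopped
Reachable graph of Q (4 states):
  q0 = 0 | c.0 | c.(0 | 0) :: =c=> q1, =c=> q2
  q1 = 0 | 0 | c.(0 | 0) :: =c=> q3
  q2 = 0 | c.0 | (0 | 0) :: =c=> q3
  q3 = 0 | 0 | (0 | 0) :: stopped
Run σ = ⟨b⟩ on P: start {p0}
  after b @ step 1: {p1}
  — P admits the full trace.
Run σ = ⟨b⟩ on Q: start {q0}
  after b @ step 1: ∅ (Q stuck)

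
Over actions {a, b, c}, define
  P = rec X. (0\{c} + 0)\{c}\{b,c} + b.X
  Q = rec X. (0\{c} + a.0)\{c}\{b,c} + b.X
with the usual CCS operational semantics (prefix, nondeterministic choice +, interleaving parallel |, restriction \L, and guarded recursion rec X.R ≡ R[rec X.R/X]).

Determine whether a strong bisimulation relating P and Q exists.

P's transition system — 1 states:
  u0 = rec X. (0\{c} + 0)\{c}\{b,c} + b.X :: =b=> u0
Q's transition system — 2 states:
  v0 = rec X. (0\{c} + a.0)\{c}\{b,c} + b.X :: =a=> v1, =b=> v0
  v1 = 0\{c}\{b,c} :: deadlocked
Coarsest stable partition (strong bisimilarity classes):
  B0 = {u0}
  B1 = {v0}
  B2 = {v1}
u0 ∈ B0, v0 ∈ B1 → different blocks

P ≁ Q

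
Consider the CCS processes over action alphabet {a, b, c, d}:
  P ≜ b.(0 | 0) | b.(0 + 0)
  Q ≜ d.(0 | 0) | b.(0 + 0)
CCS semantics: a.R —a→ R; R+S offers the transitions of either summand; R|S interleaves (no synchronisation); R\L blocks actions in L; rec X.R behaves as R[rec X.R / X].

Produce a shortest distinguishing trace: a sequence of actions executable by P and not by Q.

bb

LTS(P): 4 reachable states
  s0 = b.(0 | 0) | b.(0 + 0) | ··b··> s1, ··b··> s2
  s1 = 0 | 0 | b.(0 + 0) | ··b··> s3
  s2 = b.(0 | 0) | (0 + 0) | ··b··> s3
  s3 = 0 | 0 | (0 + 0) | ·
LTS(Q): 4 reachable states
  t0 = d.(0 | 0) | b.(0 + 0) | ··b··> t1, ··d··> t2
  t1 = d.(0 | 0) | (0 + 0) | ··d··> t3
  t2 = 0 | 0 | b.(0 + 0) | ··b··> t3
  t3 = 0 | 0 | (0 + 0) | ·
Executing bb from P (initial set {s0}):
  step 1 (b): {s1, s2}
  step 2 (b): {s3}
  — P admits the full trace.
Executing bb from Q (initial set {t0}):
  step 1 (b): {t1}
  step 2 (b): no successor for Q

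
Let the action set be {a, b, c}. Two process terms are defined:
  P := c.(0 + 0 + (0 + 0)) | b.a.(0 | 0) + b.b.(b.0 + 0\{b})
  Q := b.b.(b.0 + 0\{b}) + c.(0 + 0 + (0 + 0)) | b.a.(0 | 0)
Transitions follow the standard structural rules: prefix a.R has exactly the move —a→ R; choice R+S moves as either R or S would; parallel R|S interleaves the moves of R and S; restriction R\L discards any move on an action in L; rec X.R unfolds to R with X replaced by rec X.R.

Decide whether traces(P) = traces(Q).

traces(P) = traces(Q)

LTS(P): 9 reachable states
  p0 = c.(0 + 0 + (0 + 0)) | b.a.(0 | 0) + b.b.(b.0 + 0\{b}) | ··b··> p1, ··b··> p2, ··c··> p3
  p1 = b.(b.0 + 0\{b}) | ··b··> p4
  p2 = c.(0 + 0 + (0 + 0)) | a.(0 | 0) | ··a··> p5, ··c··> p6
  p3 = (0 + 0 + (0 + 0)) | b.a.(0 | 0) | ··b··> p6
  p4 = b.0 + 0\{b} | ··b··> p7
  p5 = c.(0 + 0 + (0 + 0)) | (0 | 0) | ··c··> p8
  p6 = (0 + 0 + (0 + 0)) | a.(0 | 0) | ··a··> p8
  p7 = 0 | ·
  p8 = (0 + 0 + (0 + 0)) | (0 | 0) | ·
LTS(Q): 9 reachable states
  q0 = b.b.(b.0 + 0\{b}) + c.(0 + 0 + (0 + 0)) | b.a.(0 | 0) | ··b··> q1, ··b··> q2, ··c··> q3
  q1 = b.(b.0 + 0\{b}) | ··b··> q4
  q2 = c.(0 + 0 + (0 + 0)) | a.(0 | 0) | ··a··> q5, ··c··> q6
  q3 = (0 + 0 + (0 + 0)) | b.a.(0 | 0) | ··b··> q6
  q4 = b.0 + 0\{b} | ··b··> q7
  q5 = c.(0 + 0 + (0 + 0)) | (0 | 0) | ··c··> q8
  q6 = (0 + 0 + (0 + 0)) | a.(0 | 0) | ··a··> q8
  q7 = 0 | ·
  q8 = (0 + 0 + (0 + 0)) | (0 | 0) | ·
Bisimilarity quotient blocks:
  B0 = {p0, q0}
  B1 = {p1, q1}
  B2 = {p4, q4}
  B3 = {p7, p8, q7, q8}
  B4 = {p3, q3}
  B5 = {p6, q6}
  B6 = {p2, q2}
  B7 = {p5, q5}
p0 ∈ B0, q0 ∈ B0 → same block
Bisimilar ⇒ trace-equivalent.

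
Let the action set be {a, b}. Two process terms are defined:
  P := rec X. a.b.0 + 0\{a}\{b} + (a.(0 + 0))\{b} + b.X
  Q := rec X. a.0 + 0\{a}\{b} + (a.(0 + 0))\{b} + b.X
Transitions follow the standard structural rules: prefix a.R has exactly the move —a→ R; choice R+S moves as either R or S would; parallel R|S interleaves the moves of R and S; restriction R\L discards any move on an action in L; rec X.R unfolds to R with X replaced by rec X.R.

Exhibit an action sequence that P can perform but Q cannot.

ab

LTS(P): 4 reachable states
  u0 = rec X. a.b.0 + 0\{a}\{b} + (a.(0 + 0))\{b} + b.X | --a--▸ u1, --a--▸ u2, --b--▸ u0
  u1 = (0 + 0)\{b} | ∅
  u2 = b.0 | --b--▸ u3
  u3 = 0 | ∅
LTS(Q): 3 reachable states
  v0 = rec X. a.0 + 0\{a}\{b} + (a.(0 + 0))\{b} + b.X | --a--▸ v1, --a--▸ v2, --b--▸ v0
  v1 = (0 + 0)\{b} | ∅
  v2 = 0 | ∅
Run σ = ⟨ab⟩ on P: start {u0}
  [1] a ⇒ {u1, u2}
  [2] b ⇒ {u3}
  P completes σ.
Run σ = ⟨ab⟩ on Q: start {v0}
  [1] a ⇒ {v1, v2}
  [2] b ⇒ no successor for Q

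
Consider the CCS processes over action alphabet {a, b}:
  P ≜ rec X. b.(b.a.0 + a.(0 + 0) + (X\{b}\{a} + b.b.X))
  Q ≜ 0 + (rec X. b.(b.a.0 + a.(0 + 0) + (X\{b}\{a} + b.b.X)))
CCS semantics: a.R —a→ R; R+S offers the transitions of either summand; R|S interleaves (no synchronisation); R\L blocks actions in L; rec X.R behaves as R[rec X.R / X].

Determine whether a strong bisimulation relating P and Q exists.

Reachable graph of P (6 states):
  u0 = rec X. b.(b.a.0 + a.(0 + 0) + (X\{b}\{a} + b.b.X)) ⊢ —b→ u1
  u1 = b.a.0 + a.(0 + 0) + ((rec X. b.(b.a.0 + a.(0 + 0) + (X\{b}\{a} + b.b.X)))\{b}\{a} + b.b.(rec X. b.(b.a.0 + a.(0 + 0) + (X\{b}\{a} + b.b.X)))) ⊢ —a→ u2, —b→ u3, —b→ u4
  u2 = 0 + 0 ⊢ ·
  u3 = a.0 ⊢ —a→ u5
  u4 = b.(rec X. b.(b.a.0 + a.(0 + 0) + (X\{b}\{a} + b.b.X))) ⊢ —b→ u0
  u5 = 0 ⊢ ·
Reachable graph of Q (7 states):
  v0 = 0 + (rec X. b.(b.a.0 + a.(0 + 0) + (X\{b}\{a} + b.b.X))) ⊢ —b→ v1
  v1 = b.a.0 + a.(0 + 0) + ((rec X. b.(b.a.0 + a.(0 + 0) + (X\{b}\{a} + b.b.X)))\{b}\{a} + b.b.(rec X. b.(b.a.0 + a.(0 + 0) + (X\{b}\{a} + b.b.X)))) ⊢ —a→ v2, —b→ v3, —b→ v4
  v2 = 0 + 0 ⊢ ·
  v3 = a.0 ⊢ —a→ v5
  v4 = b.(rec X. b.(b.a.0 + a.(0 + 0) + (X\{b}\{a} + b.b.X))) ⊢ —b→ v6
  v5 = 0 ⊢ ·
  v6 = rec X. b.(b.a.0 + a.(0 + 0) + (X\{b}\{a} + b.b.X)) ⊢ —b→ v1
Coarsest stable partition (strong bisimilarity classes):
  B0 = {u0, v0, v6}
  B1 = {u1, v1}
  B2 = {u2, u5, v2, v5}
  B3 = {u3, v3}
  B4 = {u4, v4}
u0 ∈ B0, v0 ∈ B0 → same block

bisimilar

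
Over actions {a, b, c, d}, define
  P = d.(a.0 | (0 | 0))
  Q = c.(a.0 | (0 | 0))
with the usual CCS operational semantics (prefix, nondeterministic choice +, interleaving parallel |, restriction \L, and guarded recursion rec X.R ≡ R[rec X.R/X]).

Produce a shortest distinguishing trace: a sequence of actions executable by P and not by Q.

Reachable graph of P (3 states):
  s0 = d.(a.0 | (0 | 0)) | ··d··> s1
  s1 = a.0 | (0 | 0) | ··a··> s2
  s2 = 0 | (0 | 0) | stopped
Reachable graph of Q (3 states):
  t0 = c.(a.0 | (0 | 0)) | ··c··> t1
  t1 = a.0 | (0 | 0) | ··a··> t2
  t2 = 0 | (0 | 0) | stopped
Executing d from P (initial set {s0}):
  [1] d ⇒ {s1}
  — P admits the full trace.
Executing d from Q (initial set {t0}):
  [1] d ⇒ no successor for Q

d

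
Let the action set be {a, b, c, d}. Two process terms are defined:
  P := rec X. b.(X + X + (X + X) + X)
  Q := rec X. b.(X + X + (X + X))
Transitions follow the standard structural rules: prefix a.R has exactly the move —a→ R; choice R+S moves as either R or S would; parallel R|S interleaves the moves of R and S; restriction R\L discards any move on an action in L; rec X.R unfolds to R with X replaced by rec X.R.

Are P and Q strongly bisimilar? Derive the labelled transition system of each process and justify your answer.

bisimilar

Reachable graph of P (2 states):
  p0 = rec X. b.(X + X + (X + X) + X) | ··b··> p1
  p1 = (rec X. b.(X + X + (X + X) + X)) + (rec X. b.(X + X + (X + X) + X)) + ((rec X. b.(X + X + (X + X) + X)) + (rec X. b.(X + X + (X + X) + X))) + (rec X. b.(X + X + (X + X) + X)) | ··b··> p1
Reachable graph of Q (2 states):
  q0 = rec X. b.(X + X + (X + X)) | ··b··> q1
  q1 = (rec X. b.(X + X + (X + X))) + (rec X. b.(X + X + (X + X))) + ((rec X. b.(X + X + (X + X))) + (rec X. b.(X + X + (X + X)))) | ··b··> q1
Bisimilarity quotient blocks:
  B0 = {p0, p1, q0, q1}
p0 ∈ B0, q0 ∈ B0 → same block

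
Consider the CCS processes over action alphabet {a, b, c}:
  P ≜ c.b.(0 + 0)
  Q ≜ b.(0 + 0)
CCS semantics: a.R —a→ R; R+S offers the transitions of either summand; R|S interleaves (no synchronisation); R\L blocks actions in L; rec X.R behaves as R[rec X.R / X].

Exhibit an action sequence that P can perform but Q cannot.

P's transition system — 3 states:
  m0 = c.b.(0 + 0) :: =c=> m1
  m1 = b.(0 + 0) :: =b=> m2
  m2 = 0 + 0 :: (no moves)
Q's transition system — 2 states:
  n0 = b.(0 + 0) :: =b=> n1
  n1 = 0 + 0 :: (no moves)
Run σ = ⟨c⟩ on P: start {m0}
  [1] c ⇒ {m1}
  P completes σ.
Run σ = ⟨c⟩ on Q: start {n0}
  [1] c ⇒ ∅ (Q stuck)

c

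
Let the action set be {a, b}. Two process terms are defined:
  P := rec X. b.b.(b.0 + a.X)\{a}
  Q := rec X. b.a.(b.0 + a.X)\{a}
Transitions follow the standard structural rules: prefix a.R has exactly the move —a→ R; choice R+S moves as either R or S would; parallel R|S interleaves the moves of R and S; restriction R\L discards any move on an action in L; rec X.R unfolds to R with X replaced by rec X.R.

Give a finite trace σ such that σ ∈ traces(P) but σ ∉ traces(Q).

bb

LTS(P): 4 reachable states
  p0 = rec X. b.b.(b.0 + a.X)\{a} :: —b→ p1
  p1 = b.(b.0 + a.(rec X. b.b.(b.0 + a.X)\{a}))\{a} :: —b→ p2
  p2 = (b.0 + a.(rec X. b.b.(b.0 + a.X)\{a}))\{a} :: —b→ p3
  p3 = 0\{a} :: ∅
LTS(Q): 4 reachable states
  q0 = rec X. b.a.(b.0 + a.X)\{a} :: —b→ q1
  q1 = a.(b.0 + a.(rec X. b.a.(b.0 + a.X)\{a}))\{a} :: —a→ q2
  q2 = (b.0 + a.(rec X. b.a.(b.0 + a.X)\{a}))\{a} :: —b→ q3
  q3 = 0\{a} :: ∅
Run σ = ⟨bb⟩ on P: start {p0}
  [1] b ⇒ {p1}
  [2] b ⇒ {p2}
  P completes σ.
Run σ = ⟨bb⟩ on Q: start {q0}
  [1] b ⇒ {q1}
  [2] b ⇒ ∅  — Q cannot continue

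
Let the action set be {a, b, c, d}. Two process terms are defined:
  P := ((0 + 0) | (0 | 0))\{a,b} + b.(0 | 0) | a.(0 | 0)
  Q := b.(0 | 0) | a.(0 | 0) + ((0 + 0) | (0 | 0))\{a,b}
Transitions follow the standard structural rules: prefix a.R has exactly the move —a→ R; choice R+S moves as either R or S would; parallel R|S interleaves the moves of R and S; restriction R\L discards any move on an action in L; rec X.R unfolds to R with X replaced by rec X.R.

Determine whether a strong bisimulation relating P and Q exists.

P ~ Q

P's transition system — 4 states:
  m0 = ((0 + 0) | (0 | 0))\{a,b} + b.(0 | 0) | a.(0 | 0) :: =a=> m1, =b=> m2
  m1 = b.(0 | 0) | (0 | 0) :: =b=> m3
  m2 = 0 | 0 | a.(0 | 0) :: =a=> m3
  m3 = 0 | 0 | (0 | 0) :: ·
Q's transition system — 4 states:
  n0 = b.(0 | 0) | a.(0 | 0) + ((0 + 0) | (0 | 0))\{a,b} :: =a=> n1, =b=> n2
  n1 = b.(0 | 0) | (0 | 0) :: =b=> n3
  n2 = 0 | 0 | a.(0 | 0) :: =a=> n3
  n3 = 0 | 0 | (0 | 0) :: ·
Partition-refinement fixed point:
  B0 = {m0, n0}
  B1 = {m1, n1}
  B2 = {m3, n3}
  B3 = {m2, n2}
m0 ∈ B0, n0 ∈ B0 → same block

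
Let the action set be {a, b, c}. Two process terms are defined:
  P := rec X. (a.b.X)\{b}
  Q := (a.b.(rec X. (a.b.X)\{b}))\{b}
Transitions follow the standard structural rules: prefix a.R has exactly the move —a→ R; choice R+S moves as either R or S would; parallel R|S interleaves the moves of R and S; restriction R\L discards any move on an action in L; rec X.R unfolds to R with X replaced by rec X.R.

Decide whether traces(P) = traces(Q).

Reachable graph of P (2 states):
  u0 = rec X. (a.b.X)\{b} | =a=> u1
  u1 = (b.(rec X. (a.b.X)\{b}))\{b} | ·
Reachable graph of Q (2 states):
  v0 = (a.b.(rec X. (a.b.X)\{b}))\{b} | =a=> v1
  v1 = (b.(rec X. (a.b.X)\{b}))\{b} | ·
Bisimilarity quotient blocks:
  B0 = {u0, v0}
  B1 = {u1, v1}
u0 ∈ B0, v0 ∈ B0 → same block
Bisimilar ⇒ trace-equivalent.

trace-equivalent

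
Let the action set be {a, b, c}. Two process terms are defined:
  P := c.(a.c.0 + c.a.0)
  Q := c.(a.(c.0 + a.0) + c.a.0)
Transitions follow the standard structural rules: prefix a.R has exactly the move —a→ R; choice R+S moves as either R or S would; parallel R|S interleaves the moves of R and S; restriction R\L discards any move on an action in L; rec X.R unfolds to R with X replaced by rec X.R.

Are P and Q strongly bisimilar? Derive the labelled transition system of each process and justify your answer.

P ≁ Q

LTS(P): 5 reachable states
  s0 = c.(a.c.0 + c.a.0) ⊢ ··c··> s1
  s1 = a.c.0 + c.a.0 ⊢ ··a··> s2, ··c··> s3
  s2 = c.0 ⊢ ··c··> s4
  s3 = a.0 ⊢ ··a··> s4
  s4 = 0 ⊢ ∅
LTS(Q): 5 reachable states
  t0 = c.(a.(c.0 + a.0) + c.a.0) ⊢ ··c··> t1
  t1 = a.(c.0 + a.0) + c.a.0 ⊢ ··a··> t2, ··c··> t3
  t2 = c.0 + a.0 ⊢ ··a··> t4, ··c··> t4
  t3 = a.0 ⊢ ··a··> t4
  t4 = 0 ⊢ ∅
Coarsest stable partition (strong bisimilarity classes):
  B0 = {s0}
  B1 = {s1}
  B2 = {s3, t3}
  B3 = {s4, t4}
  B4 = {s2}
  B5 = {t0}
  B6 = {t1}
  B7 = {t2}
s0 ∈ B0, t0 ∈ B5 → different blocks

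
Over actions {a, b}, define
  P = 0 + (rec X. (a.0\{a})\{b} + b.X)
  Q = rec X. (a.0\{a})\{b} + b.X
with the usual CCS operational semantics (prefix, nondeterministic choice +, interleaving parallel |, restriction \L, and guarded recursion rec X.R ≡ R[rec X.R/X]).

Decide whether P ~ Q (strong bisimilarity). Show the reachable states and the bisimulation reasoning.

P's transition system — 3 states:
  s0 = 0 + (rec X. (a.0\{a})\{b} + b.X) → =a=> s1, =b=> s2
  s1 = 0\{a}\{b} → deadlocked
  s2 = rec X. (a.0\{a})\{b} + b.X → =a=> s1, =b=> s2
Q's transition system — 2 states:
  t0 = rec X. (a.0\{a})\{b} + b.X → =a=> t1, =b=> t0
  t1 = 0\{a}\{b} → deadlocked
Coarsest stable partition (strong bisimilarity classes):
  B0 = {s0, s2, t0}
  B1 = {s1, t1}
s0 ∈ B0, t0 ∈ B0 → same block

P ~ Q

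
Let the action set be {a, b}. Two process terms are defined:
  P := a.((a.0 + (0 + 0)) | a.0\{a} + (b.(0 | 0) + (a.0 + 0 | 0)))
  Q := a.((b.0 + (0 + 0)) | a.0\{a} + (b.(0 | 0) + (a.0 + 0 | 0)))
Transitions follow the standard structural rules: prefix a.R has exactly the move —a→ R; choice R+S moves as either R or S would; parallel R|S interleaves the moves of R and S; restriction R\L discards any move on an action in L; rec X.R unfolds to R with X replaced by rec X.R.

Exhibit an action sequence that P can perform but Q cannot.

aaa

P's transition system — 7 states:
  p0 = a.((a.0 + (0 + 0)) | a.0\{a} + (b.(0 | 0) + (a.0 + 0 | 0))) → -a-> p1
  p1 = (a.0 + (0 + 0)) | a.0\{a} + (b.(0 | 0) + (a.0 + 0 | 0)) → -a-> p2, -a-> p3, -a-> p4, -b-> p5
  p2 = (a.0 + (0 + 0)) | 0\{a} → -a-> p6
  p3 = 0 → ·
  p4 = 0 | a.0\{a} → -a-> p6
  p5 = 0 | 0 → ·
  p6 = 0 | 0\{a} → ·
Q's transition system — 7 states:
  q0 = a.((b.0 + (0 + 0)) | a.0\{a} + (b.(0 | 0) + (a.0 + 0 | 0))) → -a-> q1
  q1 = (b.0 + (0 + 0)) | a.0\{a} + (b.(0 | 0) + (a.0 + 0 | 0)) → -a-> q2, -a-> q3, -b-> q4, -b-> q5
  q2 = (b.0 + (0 + 0)) | 0\{a} → -b-> q6
  q3 = 0 → ·
  q4 = 0 | 0 → ·
  q5 = 0 | a.0\{a} → -a-> q6
  q6 = 0 | 0\{a} → ·
Run σ = ⟨aaa⟩ on P: start {p0}
  after a @ step 1: {p1}
  after a @ step 2: {p2, p3, p4}
  after a @ step 3: {p6}
  — P admits the full trace.
Run σ = ⟨aaa⟩ on Q: start {q0}
  after a @ step 1: {q1}
  after a @ step 2: {q2, q3}
  after a @ step 3: ∅  — Q cannot continue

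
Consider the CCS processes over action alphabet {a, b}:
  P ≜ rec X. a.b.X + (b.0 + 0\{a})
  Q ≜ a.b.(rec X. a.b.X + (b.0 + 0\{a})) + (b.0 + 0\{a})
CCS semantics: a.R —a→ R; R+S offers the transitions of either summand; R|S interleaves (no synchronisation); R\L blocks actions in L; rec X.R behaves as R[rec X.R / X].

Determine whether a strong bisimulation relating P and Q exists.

LTS(P): 3 reachable states
  u0 = rec X. a.b.X + (b.0 + 0\{a}) → ··a··> u1, ··b··> u2
  u1 = b.(rec X. a.b.X + (b.0 + 0\{a})) → ··b··> u0
  u2 = 0 → ∅
LTS(Q): 4 reachable states
  v0 = a.b.(rec X. a.b.X + (b.0 + 0\{a})) + (b.0 + 0\{a}) → ··a··> v1, ··b··> v2
  v1 = b.(rec X. a.b.X + (b.0 + 0\{a})) → ··b··> v3
  v2 = 0 → ∅
  v3 = rec X. a.b.X + (b.0 + 0\{a}) → ··a··> v1, ··b··> v2
Partition-refinement fixed point:
  B0 = {u0, v0, v3}
  B1 = {u1, v1}
  B2 = {u2, v2}
u0 ∈ B0, v0 ∈ B0 → same block

bisimilar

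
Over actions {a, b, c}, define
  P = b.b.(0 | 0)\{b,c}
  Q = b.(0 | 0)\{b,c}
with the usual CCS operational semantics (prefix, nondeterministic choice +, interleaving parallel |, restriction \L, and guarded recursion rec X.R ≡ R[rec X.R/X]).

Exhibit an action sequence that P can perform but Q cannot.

P's transition system — 3 states:
  s0 = b.b.(0 | 0)\{b,c} ⊢ ··b··> s1
  s1 = b.(0 | 0)\{b,c} ⊢ ··b··> s2
  s2 = (0 | 0)\{b,c} ⊢ (no moves)
Q's transition system — 2 states:
  t0 = b.(0 | 0)\{b,c} ⊢ ··b··> t1
  t1 = (0 | 0)\{b,c} ⊢ (no moves)
Executing bb from P (initial set {s0}):
  [1] b ⇒ {s1}
  [2] b ⇒ {s2}
  ✓ P
Executing bb from Q (initial set {t0}):
  [1] b ⇒ {t1}
  [2] b ⇒ ∅  — Q cannot continue

bb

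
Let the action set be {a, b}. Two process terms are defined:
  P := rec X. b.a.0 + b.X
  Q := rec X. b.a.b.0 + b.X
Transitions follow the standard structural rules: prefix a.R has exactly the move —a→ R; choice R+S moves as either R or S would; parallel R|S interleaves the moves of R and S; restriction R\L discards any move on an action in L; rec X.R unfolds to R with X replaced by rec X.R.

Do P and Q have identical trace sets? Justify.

Reachable graph of P (3 states):
  p0 = rec X. b.a.0 + b.X has moves =b=> p0, =b=> p1
  p1 = a.0 has moves =a=> p2
  p2 = 0 has moves ∅
Reachable graph of Q (4 states):
  q0 = rec X. b.a.b.0 + b.X has moves =b=> q0, =b=> q1
  q1 = a.b.0 has moves =a=> q2
  q2 = b.0 has moves =b=> q3
  q3 = 0 has moves ∅
Trace ⟨bab⟩ through Q, begin at {q0}:
  after b @ step 1: {q0, q1}
  after a @ step 2: {q2}
  after b @ step 3: {q3}
  ✓ Q
Trace ⟨bab⟩ through P, begin at {p0}:
  after b @ step 1: {p0, p1}
  after a @ step 2: {p2}
  after b @ step 3: ∅ (P stuck)

traces(P) ≠ traces(Q) — witness ⟨bab⟩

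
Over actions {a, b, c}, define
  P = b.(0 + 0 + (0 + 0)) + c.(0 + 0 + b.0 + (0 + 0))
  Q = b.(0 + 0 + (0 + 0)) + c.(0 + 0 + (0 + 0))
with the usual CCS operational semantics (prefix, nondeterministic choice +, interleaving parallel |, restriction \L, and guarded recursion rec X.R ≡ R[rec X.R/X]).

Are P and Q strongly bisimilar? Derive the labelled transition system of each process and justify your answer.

Reachable graph of P (4 states):
  u0 = b.(0 + 0 + (0 + 0)) + c.(0 + 0 + b.0 + (0 + 0)) | -b-> u1, -c-> u2
  u1 = 0 + 0 + (0 + 0) | stopped
  u2 = 0 + 0 + b.0 + (0 + 0) | -b-> u3
  u3 = 0 | stopped
Reachable graph of Q (2 states):
  v0 = b.(0 + 0 + (0 + 0)) + c.(0 + 0 + (0 + 0)) | -b-> v1, -c-> v1
  v1 = 0 + 0 + (0 + 0) | stopped
Partition-refinement fixed point:
  B0 = {u0}
  B1 = {u2}
  B2 = {u1, u3, v1}
  B3 = {v0}
u0 ∈ B0, v0 ∈ B3 → different blocks

P ≁ Q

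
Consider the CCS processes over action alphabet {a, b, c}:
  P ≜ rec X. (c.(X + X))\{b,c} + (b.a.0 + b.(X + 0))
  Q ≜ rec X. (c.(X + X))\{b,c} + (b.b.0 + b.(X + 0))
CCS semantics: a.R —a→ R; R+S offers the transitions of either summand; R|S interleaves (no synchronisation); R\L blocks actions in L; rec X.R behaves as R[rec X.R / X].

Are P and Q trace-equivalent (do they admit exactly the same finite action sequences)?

NO — witness ⟨ba⟩

P's transition system — 4 states:
  p0 = rec X. (c.(X + X))\{b,c} + (b.a.0 + b.(X + 0)) has moves —b→ p1, —b→ p2
  p1 = (rec X. (c.(X + X))\{b,c} + (b.a.0 + b.(X + 0))) + 0 has moves —b→ p1, —b→ p2
  p2 = a.0 has moves —a→ p3
  p3 = 0 has moves ∅
Q's transition system — 4 states:
  q0 = rec X. (c.(X + X))\{b,c} + (b.b.0 + b.(X + 0)) has moves —b→ q1, —b→ q2
  q1 = (rec X. (c.(X + X))\{b,c} + (b.b.0 + b.(X + 0))) + 0 has moves —b→ q1, —b→ q2
  q2 = b.0 has moves —b→ q3
  q3 = 0 has moves ∅
Run σ = ⟨ba⟩ on P: start {p0}
  step 1 (b): {p1, p2}
  step 2 (a): {p3}
  P completes σ.
Run σ = ⟨ba⟩ on Q: start {q0}
  step 1 (b): {q1, q2}
  step 2 (a): ∅  — Q cannot continue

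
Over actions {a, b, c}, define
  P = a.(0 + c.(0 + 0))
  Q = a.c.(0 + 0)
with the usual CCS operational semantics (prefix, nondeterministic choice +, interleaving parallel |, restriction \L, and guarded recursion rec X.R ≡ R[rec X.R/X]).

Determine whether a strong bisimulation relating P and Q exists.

LTS(P): 3 reachable states
  m0 = a.(0 + c.(0 + 0)) :: -a-> m1
  m1 = 0 + c.(0 + 0) :: -c-> m2
  m2 = 0 + 0 :: stopped
LTS(Q): 3 reachable states
  n0 = a.c.(0 + 0) :: -a-> n1
  n1 = c.(0 + 0) :: -c-> n2
  n2 = 0 + 0 :: stopped
Partition-refinement fixed point:
  B0 = {m0, n0}
  B1 = {m1, n1}
  B2 = {m2, n2}
m0 ∈ B0, n0 ∈ B0 → same block

P ~ Q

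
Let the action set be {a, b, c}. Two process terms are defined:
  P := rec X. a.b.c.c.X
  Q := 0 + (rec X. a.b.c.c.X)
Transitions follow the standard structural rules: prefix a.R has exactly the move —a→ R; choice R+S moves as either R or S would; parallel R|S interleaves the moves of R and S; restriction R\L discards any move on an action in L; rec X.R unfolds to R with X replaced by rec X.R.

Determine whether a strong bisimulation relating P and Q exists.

P's transition system — 4 states:
  u0 = rec X. a.b.c.c.X :: =a=> u1
  u1 = b.c.c.(rec X. a.b.c.c.X) :: =b=> u2
  u2 = c.c.(rec X. a.b.c.c.X) :: =c=> u3
  u3 = c.(rec X. a.b.c.c.X) :: =c=> u0
Q's transition system — 5 states:
  v0 = 0 + (rec X. a.b.c.c.X) :: =a=> v1
  v1 = b.c.c.(rec X. a.b.c.c.X) :: =b=> v2
  v2 = c.c.(rec X. a.b.c.c.X) :: =c=> v3
  v3 = c.(rec X. a.b.c.c.X) :: =c=> v4
  v4 = rec X. a.b.c.c.X :: =a=> v1
Bisimilarity quotient blocks:
  B0 = {u0, v0, v4}
  B1 = {u1, v1}
  B2 = {u2, v2}
  B3 = {u3, v3}
u0 ∈ B0, v0 ∈ B0 → same block

YES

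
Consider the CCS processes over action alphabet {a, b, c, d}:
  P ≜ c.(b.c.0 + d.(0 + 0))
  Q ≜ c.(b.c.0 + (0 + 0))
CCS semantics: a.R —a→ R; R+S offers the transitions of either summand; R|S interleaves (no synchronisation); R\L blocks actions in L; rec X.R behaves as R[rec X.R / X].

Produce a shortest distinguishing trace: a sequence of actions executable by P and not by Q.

cd

Reachable graph of P (5 states):
  s0 = c.(b.c.0 + d.(0 + 0)) has moves ··c··> s1
  s1 = b.c.0 + d.(0 + 0) has moves ··b··> s2, ··d··> s3
  s2 = c.0 has moves ··c··> s4
  s3 = 0 + 0 has moves ∅
  s4 = 0 has moves ∅
Reachable graph of Q (4 states):
  t0 = c.(b.c.0 + (0 + 0)) has moves ··c··> t1
  t1 = b.c.0 + (0 + 0) has moves ··b··> t2
  t2 = c.0 has moves ··c··> t3
  t3 = 0 has moves ∅
Executing cd from P (initial set {s0}):
  [1] c ⇒ {s1}
  [2] d ⇒ {s3}
  — P admits the full trace.
Executing cd from Q (initial set {t0}):
  [1] c ⇒ {t1}
  [2] d ⇒ ∅ (Q stuck)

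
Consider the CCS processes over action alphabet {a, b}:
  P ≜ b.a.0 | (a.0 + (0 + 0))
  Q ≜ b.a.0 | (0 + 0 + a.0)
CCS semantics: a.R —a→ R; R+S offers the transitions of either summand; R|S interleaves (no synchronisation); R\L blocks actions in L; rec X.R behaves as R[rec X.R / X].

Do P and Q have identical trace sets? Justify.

traces(P) = traces(Q)

Reachable graph of P (6 states):
  s0 = b.a.0 | (a.0 + (0 + 0)) → —a→ s1, —b→ s2
  s1 = b.a.0 | 0 → —b→ s3
  s2 = a.0 | (a.0 + (0 + 0)) → —a→ s3, —a→ s4
  s3 = a.0 | 0 → —a→ s5
  s4 = 0 | (a.0 + (0 + 0)) → —a→ s5
  s5 = 0 | 0 → ·
Reachable graph of Q (6 states):
  t0 = b.a.0 | (0 + 0 + a.0) → —a→ t1, —b→ t2
  t1 = b.a.0 | 0 → —b→ t3
  t2 = a.0 | (0 + 0 + a.0) → —a→ t3, —a→ t4
  t3 = a.0 | 0 → —a→ t5
  t4 = 0 | (0 + 0 + a.0) → —a→ t5
  t5 = 0 | 0 → ·
Coarsest stable partition (strong bisimilarity classes):
  B0 = {s0, t0}
  B1 = {s1, t1}
  B2 = {s3, s4, t3, t4}
  B3 = {s5, t5}
  B4 = {s2, t2}
s0 ∈ B0, t0 ∈ B0 → same block
Bisimilar ⇒ trace-equivalent.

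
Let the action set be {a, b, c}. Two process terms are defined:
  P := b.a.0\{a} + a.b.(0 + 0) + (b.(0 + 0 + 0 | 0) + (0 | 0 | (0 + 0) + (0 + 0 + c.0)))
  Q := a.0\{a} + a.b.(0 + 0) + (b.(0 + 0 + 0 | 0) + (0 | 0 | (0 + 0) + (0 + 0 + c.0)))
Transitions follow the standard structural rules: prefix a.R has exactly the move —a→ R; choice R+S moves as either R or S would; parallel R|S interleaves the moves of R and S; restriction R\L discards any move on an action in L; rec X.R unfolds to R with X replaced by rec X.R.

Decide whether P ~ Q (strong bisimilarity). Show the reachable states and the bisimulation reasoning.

P's transition system — 7 states:
  p0 = b.a.0\{a} + a.b.(0 + 0) + (b.(0 + 0 + 0 | 0) + (0 | 0 | (0 + 0) + (0 + 0 + c.0))) → --a--▸ p1, --b--▸ p2, --b--▸ p3, --c--▸ p4
  p1 = b.(0 + 0) → --b--▸ p5
  p2 = 0 + 0 + 0 | 0 → ·
  p3 = a.0\{a} → --a--▸ p6
  p4 = 0 → ·
  p5 = 0 + 0 → ·
  p6 = 0\{a} → ·
Q's transition system — 6 states:
  q0 = a.0\{a} + a.b.(0 + 0) + (b.(0 + 0 + 0 | 0) + (0 | 0 | (0 + 0) + (0 + 0 + c.0))) → --a--▸ q1, --a--▸ q2, --b--▸ q3, --c--▸ q4
  q1 = 0\{a} → ·
  q2 = b.(0 + 0) → --b--▸ q5
  q3 = 0 + 0 + 0 | 0 → ·
  q4 = 0 → ·
  q5 = 0 + 0 → ·
Coarsest stable partition (strong bisimilarity classes):
  B0 = {p0}
  B1 = {p3}
  B2 = {p2, p4, p5, p6, q1, q3, q4, q5}
  B3 = {p1, q2}
  B4 = {q0}
p0 ∈ B0, q0 ∈ B4 → different blocks

not bisimilar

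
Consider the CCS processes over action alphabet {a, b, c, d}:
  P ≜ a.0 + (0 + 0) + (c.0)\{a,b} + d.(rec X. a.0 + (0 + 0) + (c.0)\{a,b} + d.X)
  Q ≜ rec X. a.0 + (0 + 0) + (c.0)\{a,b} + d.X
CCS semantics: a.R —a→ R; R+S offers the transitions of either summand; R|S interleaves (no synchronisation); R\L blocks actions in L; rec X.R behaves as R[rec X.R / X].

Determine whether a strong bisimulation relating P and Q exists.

YES

Reachable graph of P (4 states):
  m0 = a.0 + (0 + 0) + (c.0)\{a,b} + d.(rec X. a.0 + (0 + 0) + (c.0)\{a,b} + d.X) has moves ··a··> m1, ··c··> m2, ··d··> m3
  m1 = 0 has moves ∅
  m2 = 0\{a,b} has moves ∅
  m3 = rec X. a.0 + (0 + 0) + (c.0)\{a,b} + d.X has moves ··a··> m1, ··c··> m2, ··d··> m3
Reachable graph of Q (3 states):
  n0 = rec X. a.0 + (0 + 0) + (c.0)\{a,b} + d.X has moves ··a··> n1, ··c··> n2, ··d··> n0
  n1 = 0 has moves ∅
  n2 = 0\{a,b} has moves ∅
Coarsest stable partition (strong bisimilarity classes):
  B0 = {m0, m3, n0}
  B1 = {m1, m2, n1, n2}
m0 ∈ B0, n0 ∈ B0 → same block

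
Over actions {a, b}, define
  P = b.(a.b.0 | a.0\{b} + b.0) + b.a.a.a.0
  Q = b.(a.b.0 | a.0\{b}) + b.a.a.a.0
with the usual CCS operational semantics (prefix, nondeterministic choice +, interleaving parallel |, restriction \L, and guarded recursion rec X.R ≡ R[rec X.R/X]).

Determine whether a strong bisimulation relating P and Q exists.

not bisimilar

LTS(P): 11 reachable states
  p0 = b.(a.b.0 | a.0\{b} + b.0) + b.a.a.a.0 :: -b-> p1, -b-> p2
  p1 = a.a.a.0 :: -a-> p3
  p2 = a.b.0 | a.0\{b} + b.0 :: -a-> p4, -a-> p5, -b-> p6
  p3 = a.a.0 :: -a-> p7
  p4 = a.b.0 | 0\{b} :: -a-> p8
  p5 = b.0 | a.0\{b} :: -a-> p8, -b-> p9
  p6 = 0 :: stopped
  p7 = a.0 :: -a-> p6
  p8 = b.0 | 0\{b} :: -b-> p10
  p9 = 0 | a.0\{b} :: -a-> p10
  p10 = 0 | 0\{b} :: stopped
LTS(Q): 11 reachable states
  q0 = b.(a.b.0 | a.0\{b}) + b.a.a.a.0 :: -b-> q1, -b-> q2
  q1 = a.a.a.0 :: -a-> q3
  q2 = a.b.0 | a.0\{b} :: -a-> q4, -a-> q5
  q3 = a.a.0 :: -a-> q6
  q4 = a.b.0 | 0\{b} :: -a-> q7
  q5 = b.0 | a.0\{b} :: -a-> q7, -b-> q8
  q6 = a.0 :: -a-> q9
  q7 = b.0 | 0\{b} :: -b-> q10
  q8 = 0 | a.0\{b} :: -a-> q10
  q9 = 0 :: stopped
  q10 = 0 | 0\{b} :: stopped
Partition-refinement fixed point:
  B0 = {p0}
  B1 = {p1, q1}
  B2 = {p3, q3}
  B3 = {p7, p9, q6, q8}
  B4 = {p10, p6, q10, q9}
  B5 = {p2}
  B6 = {p5, q5}
  B7 = {p8, q7}
  B8 = {p4, q4}
  B9 = {q0}
  B10 = {q2}
p0 ∈ B0, q0 ∈ B9 → different blocks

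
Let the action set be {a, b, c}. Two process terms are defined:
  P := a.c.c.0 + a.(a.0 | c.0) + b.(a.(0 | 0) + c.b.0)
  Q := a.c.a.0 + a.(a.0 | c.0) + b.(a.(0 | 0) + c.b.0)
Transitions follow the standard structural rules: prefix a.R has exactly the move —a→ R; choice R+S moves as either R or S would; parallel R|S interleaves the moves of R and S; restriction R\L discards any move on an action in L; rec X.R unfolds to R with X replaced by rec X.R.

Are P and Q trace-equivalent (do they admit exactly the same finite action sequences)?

P's transition system — 10 states:
  m0 = a.c.c.0 + a.(a.0 | c.0) + b.(a.(0 | 0) + c.b.0) → ··a··> m1, ··a··> m2, ··b··> m3
  m1 = a.0 | c.0 → ··a··> m4, ··c··> m5
  m2 = c.c.0 → ··c··> m6
  m3 = a.(0 | 0) + c.b.0 → ··a··> m7, ··c··> m8
  m4 = 0 | c.0 → ··c··> m7
  m5 = a.0 | 0 → ··a··> m7
  m6 = c.0 → ··c··> m9
  m7 = 0 | 0 → stopped
  m8 = b.0 → ··b··> m9
  m9 = 0 → stopped
Q's transition system — 10 states:
  n0 = a.c.a.0 + a.(a.0 | c.0) + b.(a.(0 | 0) + c.b.0) → ··a··> n1, ··a··> n2, ··b··> n3
  n1 = a.0 | c.0 → ··a··> n4, ··c··> n5
  n2 = c.a.0 → ··c··> n6
  n3 = a.(0 | 0) + c.b.0 → ··a··> n7, ··c··> n8
  n4 = 0 | c.0 → ··c··> n7
  n5 = a.0 | 0 → ··a··> n7
  n6 = a.0 → ··a··> n9
  n7 = 0 | 0 → stopped
  n8 = b.0 → ··b··> n9
  n9 = 0 → stopped
Run σ = ⟨acc⟩ on P: start {m0}
  after a @ step 1: {m1, m2}
  after c @ step 2: {m5, m6}
  after c @ step 3: {m9}
  ✓ P
Run σ = ⟨acc⟩ on Q: start {n0}
  after a @ step 1: {n1, n2}
  after c @ step 2: {n5, n6}
  after c @ step 3: ∅ (Q stuck)

traces(P) ≠ traces(Q) — witness ⟨acc⟩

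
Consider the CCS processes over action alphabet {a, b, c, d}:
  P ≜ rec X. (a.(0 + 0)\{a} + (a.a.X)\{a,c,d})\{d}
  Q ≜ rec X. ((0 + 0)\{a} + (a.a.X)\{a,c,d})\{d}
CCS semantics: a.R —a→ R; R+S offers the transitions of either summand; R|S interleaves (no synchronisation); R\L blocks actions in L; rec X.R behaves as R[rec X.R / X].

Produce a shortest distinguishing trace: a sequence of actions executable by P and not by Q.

a

LTS(P): 2 reachable states
  s0 = rec X. (a.(0 + 0)\{a} + (a.a.X)\{a,c,d})\{d} | =a=> s1
  s1 = (0 + 0)\{a}\{d} | ∅
LTS(Q): 1 reachable states
  t0 = rec X. ((0 + 0)\{a} + (a.a.X)\{a,c,d})\{d} | ∅
Executing a from P (initial set {s0}):
  after a @ step 1: {s1}
  — P admits the full trace.
Executing a from Q (initial set {t0}):
  after a @ step 1: ∅  — Q cannot continue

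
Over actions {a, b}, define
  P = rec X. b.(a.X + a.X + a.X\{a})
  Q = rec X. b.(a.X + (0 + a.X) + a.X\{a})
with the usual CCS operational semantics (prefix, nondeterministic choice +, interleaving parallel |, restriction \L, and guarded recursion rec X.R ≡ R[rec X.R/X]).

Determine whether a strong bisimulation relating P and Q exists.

Reachable graph of P (4 states):
  m0 = rec X. b.(a.X + a.X + a.X\{a}) :: —b→ m1
  m1 = a.(rec X. b.(a.X + a.X + a.X\{a})) + a.(rec X. b.(a.X + a.X + a.X\{a})) + a.(rec X. b.(a.X + a.X + a.X\{a}))\{a} :: —a→ m0, —a→ m2
  m2 = (rec X. b.(a.X + a.X + a.X\{a}))\{a} :: —b→ m3
  m3 = (a.(rec X. b.(a.X + a.X + a.X\{a})) + a.(rec X. b.(a.X + a.X + a.X\{a})) + a.(rec X. b.(a.X + a.X + a.X\{a}))\{a})\{a} :: (no moves)
Reachable graph of Q (4 states):
  n0 = rec X. b.(a.X + (0 + a.X) + a.X\{a}) :: —b→ n1
  n1 = a.(rec X. b.(a.X + (0 + a.X) + a.X\{a})) + (0 + a.(rec X. b.(a.X + (0 + a.X) + a.X\{a}))) + a.(rec X. b.(a.X + (0 + a.X) + a.X\{a}))\{a} :: —a→ n0, —a→ n2
  n2 = (rec X. b.(a.X + (0 + a.X) + a.X\{a}))\{a} :: —b→ n3
  n3 = (a.(rec X. b.(a.X + (0 + a.X) + a.X\{a})) + (0 + a.(rec X. b.(a.X + (0 + a.X) + a.X\{a}))) + a.(rec X. b.(a.X + (0 + a.X) + a.X\{a}))\{a})\{a} :: (no moves)
Coarsest stable partition (strong bisimilarity classes):
  B0 = {m0, n0}
  B1 = {m1, n1}
  B2 = {m2, n2}
  B3 = {m3, n3}
m0 ∈ B0, n0 ∈ B0 → same block

P ~ Q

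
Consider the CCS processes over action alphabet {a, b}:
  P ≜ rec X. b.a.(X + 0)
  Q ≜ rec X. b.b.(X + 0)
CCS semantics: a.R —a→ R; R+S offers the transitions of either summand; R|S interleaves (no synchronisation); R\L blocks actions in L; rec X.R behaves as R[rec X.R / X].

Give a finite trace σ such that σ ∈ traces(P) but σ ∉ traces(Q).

Reachable graph of P (3 states):
  m0 = rec X. b.a.(X + 0) | —b→ m1
  m1 = a.((rec X. b.a.(X + 0)) + 0) | —a→ m2
  m2 = (rec X. b.a.(X + 0)) + 0 | —b→ m1
Reachable graph of Q (3 states):
  n0 = rec X. b.b.(X + 0) | —b→ n1
  n1 = b.((rec X. b.b.(X + 0)) + 0) | —b→ n2
  n2 = (rec X. b.b.(X + 0)) + 0 | —b→ n1
Trace ⟨ba⟩ through P, begin at {m0}:
  after b @ step 1: {m1}
  after a @ step 2: {m2}
  — P admits the full trace.
Trace ⟨ba⟩ through Q, begin at {n0}:
  after b @ step 1: {n1}
  after a @ step 2: ∅  — Q cannot continue

ba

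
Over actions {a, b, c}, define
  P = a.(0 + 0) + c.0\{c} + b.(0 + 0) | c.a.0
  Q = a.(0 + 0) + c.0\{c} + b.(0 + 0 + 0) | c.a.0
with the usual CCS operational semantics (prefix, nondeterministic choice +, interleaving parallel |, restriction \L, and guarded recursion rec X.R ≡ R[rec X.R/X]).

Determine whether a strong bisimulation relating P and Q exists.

YES

P's transition system — 8 states:
  s0 = a.(0 + 0) + c.0\{c} + b.(0 + 0) | c.a.0 has moves —a→ s1, —b→ s2, —c→ s3, —c→ s4
  s1 = 0 + 0 has moves deadlocked
  s2 = (0 + 0) | c.a.0 has moves —c→ s5
  s3 = 0\{c} has moves deadlocked
  s4 = b.(0 + 0) | a.0 has moves —a→ s6, —b→ s5
  s5 = (0 + 0) | a.0 has moves —a→ s7
  s6 = b.(0 + 0) | 0 has moves —b→ s7
  s7 = (0 + 0) | 0 has moves deadlocked
Q's transition system — 8 states:
  t0 = a.(0 + 0) + c.0\{c} + b.(0 + 0 + 0) | c.a.0 has moves —a→ t1, —b→ t2, —c→ t3, —c→ t4
  t1 = 0 + 0 has moves deadlocked
  t2 = (0 + 0 + 0) | c.a.0 has moves —c→ t5
  t3 = 0\{c} has moves deadlocked
  t4 = b.(0 + 0 + 0) | a.0 has moves —a→ t6, —b→ t5
  t5 = (0 + 0 + 0) | a.0 has moves —a→ t7
  t6 = b.(0 + 0 + 0) | 0 has moves —b→ t7
  t7 = (0 + 0 + 0) | 0 has moves deadlocked
Coarsest stable partition (strong bisimilarity classes):
  B0 = {s0, t0}
  B1 = {s1, s3, s7, t1, t3, t7}
  B2 = {s4, t4}
  B3 = {s5, t5}
  B4 = {s6, t6}
  B5 = {s2, t2}
s0 ∈ B0, t0 ∈ B0 → same block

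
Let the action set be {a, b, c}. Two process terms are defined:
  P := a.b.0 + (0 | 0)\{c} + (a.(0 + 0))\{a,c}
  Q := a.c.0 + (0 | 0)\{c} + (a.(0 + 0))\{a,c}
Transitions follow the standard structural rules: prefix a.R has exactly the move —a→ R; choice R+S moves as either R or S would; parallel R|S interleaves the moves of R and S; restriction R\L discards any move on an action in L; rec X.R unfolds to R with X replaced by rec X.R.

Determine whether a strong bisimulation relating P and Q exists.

P's transition system — 3 states:
  u0 = a.b.0 + (0 | 0)\{c} + (a.(0 + 0))\{a,c} | =a=> u1
  u1 = b.0 | =b=> u2
  u2 = 0 | (no moves)
Q's transition system — 3 states:
  v0 = a.c.0 + (0 | 0)\{c} + (a.(0 + 0))\{a,c} | =a=> v1
  v1 = c.0 | =c=> v2
  v2 = 0 | (no moves)
Bisimilarity quotient blocks:
  B0 = {u0}
  B1 = {u1}
  B2 = {u2, v2}
  B3 = {v0}
  B4 = {v1}
u0 ∈ B0, v0 ∈ B3 → different blocks

NO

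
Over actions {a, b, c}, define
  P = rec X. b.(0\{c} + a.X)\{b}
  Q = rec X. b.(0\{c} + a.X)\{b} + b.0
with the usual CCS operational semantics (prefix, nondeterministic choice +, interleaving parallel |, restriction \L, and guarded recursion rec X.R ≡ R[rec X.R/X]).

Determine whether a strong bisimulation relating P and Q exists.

NO

P's transition system — 3 states:
  p0 = rec X. b.(0\{c} + a.X)\{b} | ··b··> p1
  p1 = (0\{c} + a.(rec X. b.(0\{c} + a.X)\{b}))\{b} | ··a··> p2
  p2 = (rec X. b.(0\{c} + a.X)\{b})\{b} | stopped
Q's transition system — 4 states:
  q0 = rec X. b.(0\{c} + a.X)\{b} + b.0 | ··b··> q1, ··b··> q2
  q1 = (0\{c} + a.(rec X. b.(0\{c} + a.X)\{b} + b.0))\{b} | ··a··> q3
  q2 = 0 | stopped
  q3 = (rec X. b.(0\{c} + a.X)\{b} + b.0)\{b} | stopped
Bisimilarity quotient blocks:
  B0 = {p0}
  B1 = {p1, q1}
  B2 = {p2, q2, q3}
  B3 = {q0}
p0 ∈ B0, q0 ∈ B3 → different blocks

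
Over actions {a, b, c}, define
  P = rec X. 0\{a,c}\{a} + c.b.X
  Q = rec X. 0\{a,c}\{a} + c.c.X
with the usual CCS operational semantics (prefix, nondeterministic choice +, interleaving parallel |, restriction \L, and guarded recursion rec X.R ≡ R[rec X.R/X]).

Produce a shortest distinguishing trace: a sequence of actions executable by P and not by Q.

cb

P's transition system — 2 states:
  s0 = rec X. 0\{a,c}\{a} + c.b.X :: =c=> s1
  s1 = b.(rec X. 0\{a,c}\{a} + c.b.X) :: =b=> s0
Q's transition system — 2 states:
  t0 = rec X. 0\{a,c}\{a} + c.c.X :: =c=> t1
  t1 = c.(rec X. 0\{a,c}\{a} + c.c.X) :: =c=> t0
Trace ⟨cb⟩ through P, begin at {s0}:
  [1] c ⇒ {s1}
  [2] b ⇒ {s0}
  — P admits the full trace.
Trace ⟨cb⟩ through Q, begin at {t0}:
  [1] c ⇒ {t1}
  [2] b ⇒ no successor for Q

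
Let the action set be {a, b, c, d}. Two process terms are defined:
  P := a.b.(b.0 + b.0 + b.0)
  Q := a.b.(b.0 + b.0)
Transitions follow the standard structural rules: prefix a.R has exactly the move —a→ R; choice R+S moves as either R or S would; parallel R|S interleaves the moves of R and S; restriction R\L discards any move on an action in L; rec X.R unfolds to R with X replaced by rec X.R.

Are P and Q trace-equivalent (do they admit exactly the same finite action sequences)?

YES

Reachable graph of P (4 states):
  u0 = a.b.(b.0 + b.0 + b.0) :: -a-> u1
  u1 = b.(b.0 + b.0 + b.0) :: -b-> u2
  u2 = b.0 + b.0 + b.0 :: -b-> u3
  u3 = 0 :: ·
Reachable graph of Q (4 states):
  v0 = a.b.(b.0 + b.0) :: -a-> v1
  v1 = b.(b.0 + b.0) :: -b-> v2
  v2 = b.0 + b.0 :: -b-> v3
  v3 = 0 :: ·
Bisimilarity quotient blocks:
  B0 = {u0, v0}
  B1 = {u1, v1}
  B2 = {u2, v2}
  B3 = {u3, v3}
u0 ∈ B0, v0 ∈ B0 → same block
Bisimilar ⇒ trace-equivalent.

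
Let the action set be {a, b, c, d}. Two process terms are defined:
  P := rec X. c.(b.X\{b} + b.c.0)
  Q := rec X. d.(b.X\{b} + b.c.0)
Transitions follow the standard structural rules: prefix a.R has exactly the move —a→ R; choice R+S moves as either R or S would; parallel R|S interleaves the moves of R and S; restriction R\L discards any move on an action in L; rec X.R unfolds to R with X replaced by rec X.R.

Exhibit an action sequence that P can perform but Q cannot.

Reachable graph of P (6 states):
  m0 = rec X. c.(b.X\{b} + b.c.0) | -c-> m1
  m1 = b.(rec X. c.(b.X\{b} + b.c.0))\{b} + b.c.0 | -b-> m2, -b-> m3
  m2 = (rec X. c.(b.X\{b} + b.c.0))\{b} | -c-> m4
  m3 = c.0 | -c-> m5
  m4 = (b.(rec X. c.(b.X\{b} + b.c.0))\{b} + b.c.0)\{b} | (no moves)
  m5 = 0 | (no moves)
Reachable graph of Q (6 states):
  n0 = rec X. d.(b.X\{b} + b.c.0) | -d-> n1
  n1 = b.(rec X. d.(b.X\{b} + b.c.0))\{b} + b.c.0 | -b-> n2, -b-> n3
  n2 = (rec X. d.(b.X\{b} + b.c.0))\{b} | -d-> n4
  n3 = c.0 | -c-> n5
  n4 = (b.(rec X. d.(b.X\{b} + b.c.0))\{b} + b.c.0)\{b} | (no moves)
  n5 = 0 | (no moves)
Run σ = ⟨c⟩ on P: start {m0}
  [1] c ⇒ {m1}
  — P admits the full trace.
Run σ = ⟨c⟩ on Q: start {n0}
  [1] c ⇒ no successor for Q

c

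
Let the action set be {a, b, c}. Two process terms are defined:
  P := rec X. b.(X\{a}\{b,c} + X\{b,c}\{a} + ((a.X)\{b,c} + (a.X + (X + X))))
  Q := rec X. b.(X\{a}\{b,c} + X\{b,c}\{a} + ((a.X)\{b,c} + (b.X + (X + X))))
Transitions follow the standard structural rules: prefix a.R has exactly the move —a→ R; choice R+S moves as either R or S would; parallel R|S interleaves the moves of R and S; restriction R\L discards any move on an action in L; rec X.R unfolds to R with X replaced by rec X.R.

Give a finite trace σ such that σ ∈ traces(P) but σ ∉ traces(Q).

bab

LTS(P): 3 reachable states
  u0 = rec X. b.(X\{a}\{b,c} + X\{b,c}\{a} + ((a.X)\{b,c} + (a.X + (X + X)))) ⊢ =b=> u1
  u1 = (rec X. b.(X\{a}\{b,c} + X\{b,c}\{a} + ((a.X)\{b,c} + (a.X + (X + X)))))\{a}\{b,c} + (rec X. b.(X\{a}\{b,c} + X\{b,c}\{a} + ((a.X)\{b,c} + (a.X + (X + X)))))\{b,c}\{a} + ((a.(rec X. b.(X\{a}\{b,c} + X\{b,c}\{a} + ((a.X)\{b,c} + (a.X + (X + X))))))\{b,c} + (a.(rec X. b.(X\{a}\{b,c} + X\{b,c}\{a} + ((a.X)\{b,c} + (a.X + (X + X))))) + ((rec X. b.(X\{a}\{b,c} + X\{b,c}\{a} + ((a.X)\{b,c} + (a.X + (X + X))))) + (rec X. b.(X\{a}\{b,c} + X\{b,c}\{a} + ((a.X)\{b,c} + (a.X + (X + X)))))))) ⊢ =a=> u0, =a=> u2, =b=> u1
  u2 = (rec X. b.(X\{a}\{b,c} + X\{b,c}\{a} + ((a.X)\{b,c} + (a.X + (X + X)))))\{b,c} ⊢ stopped
LTS(Q): 3 reachable states
  v0 = rec X. b.(X\{a}\{b,c} + X\{b,c}\{a} + ((a.X)\{b,c} + (b.X + (X + X)))) ⊢ =b=> v1
  v1 = (rec X. b.(X\{a}\{b,c} + X\{b,c}\{a} + ((a.X)\{b,c} + (b.X + (X + X)))))\{a}\{b,c} + (rec X. b.(X\{a}\{b,c} + X\{b,c}\{a} + ((a.X)\{b,c} + (b.X + (X + X)))))\{b,c}\{a} + ((a.(rec X. b.(X\{a}\{b,c} + X\{b,c}\{a} + ((a.X)\{b,c} + (b.X + (X + X))))))\{b,c} + (b.(rec X. b.(X\{a}\{b,c} + X\{b,c}\{a} + ((a.X)\{b,c} + (b.X + (X + X))))) + ((rec X. b.(X\{a}\{b,c} + X\{b,c}\{a} + ((a.X)\{b,c} + (b.X + (X + X))))) + (rec X. b.(X\{a}\{b,c} + X\{b,c}\{a} + ((a.X)\{b,c} + (b.X + (X + X)))))))) ⊢ =a=> v2, =b=> v0, =b=> v1
  v2 = (rec X. b.(X\{a}\{b,c} + X\{b,c}\{a} + ((a.X)\{b,c} + (b.X + (X + X)))))\{b,c} ⊢ stopped
Run σ = ⟨bab⟩ on P: start {u0}
  after b @ step 1: {u1}
  after a @ step 2: {u0, u2}
  after b @ step 3: {u1}
  P completes σ.
Run σ = ⟨bab⟩ on Q: start {v0}
  after b @ step 1: {v1}
  after a @ step 2: {v2}
  after b @ step 3: ∅ (Q stuck)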